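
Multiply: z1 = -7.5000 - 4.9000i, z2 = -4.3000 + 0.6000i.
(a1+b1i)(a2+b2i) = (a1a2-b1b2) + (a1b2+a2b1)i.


Real = -7.5*(-4.3) - (-4.9)*0.6 = 32.25 - (-2.94) = 35.19
Imag = -7.5*0.6 - (4.3)*(-4.9) = -4.5 + 21.07 = 16.57

35.1900 + 16.5700i


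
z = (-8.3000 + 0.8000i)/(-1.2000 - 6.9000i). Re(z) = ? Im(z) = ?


Multiply by conjugate: (-8.3000 + 0.8000i)(-1.2000 + 6.9000i) / ((-1.2)^2 + (-6.9)^2)
Numerator real = -8.3*(-1.2) + 0.8*(-6.9) = 4.44
Numerator imag = 0.8*(-1.2) - (-8.3)*(-6.9) = -58.23
Denominator = 49.05
Re(z) = 4.44/49.05 = 0.0905
Im(z) = -58.23/49.05 = -1.1872

Re(z) = 0.0905, Im(z) = -1.1872


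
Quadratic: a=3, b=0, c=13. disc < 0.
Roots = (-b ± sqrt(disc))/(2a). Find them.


disc = 0^2 - 4*3*13 = 0 - 156 = -156
sqrt(|disc|) = sqrt(156) = 12.4900
Real part = 0/(2*3) = 0
Imag part = 12.4900/(2*3) = 2.0817

0 ± 2.0817i


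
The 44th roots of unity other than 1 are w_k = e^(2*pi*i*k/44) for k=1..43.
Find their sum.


With w = e^(2*pi*i/44), all 44 of the 44th roots of unity w^0 = 1, w, ..., w^(43) sum to 0: 1 + w + ... + w^(43) = (1 - w^44)/(1 - w) = 0 since w^44 = 1, w ≠ 1.
Removing the root 1: w + w^2 + ... + w^(43) = 0 - 1 = -1

Sum = -1


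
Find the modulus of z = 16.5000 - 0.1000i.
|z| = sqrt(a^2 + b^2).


|z| = sqrt(16.5^2 + (-0.1)^2) = sqrt(272.25 + 0.01) = sqrt(272.26) = 16.5003

|z| = 16.5003


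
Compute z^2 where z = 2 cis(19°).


r^2 = 2^2 = 4
n*theta = 2*19° = 38° = 38° (mod 360)
a = 4*cos(38°) = 3.1520
b = 4*sin(38°) = 2.4626

4 cis(38°) = 3.1520 + 2.4626i


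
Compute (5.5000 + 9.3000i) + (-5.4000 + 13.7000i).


Real: 5.5 - 5.4 = 0.1
Imag: 9.3 + 13.7 = 23

0.1000 + 23.0000i


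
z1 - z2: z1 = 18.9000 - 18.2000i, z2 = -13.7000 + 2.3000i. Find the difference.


Real: 18.9 + 13.7 = 32.6
Imag: -18.2 - 2.3 = -20.5

32.6000 - 20.5000i


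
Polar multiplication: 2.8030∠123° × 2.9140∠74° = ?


r = 2.8030 * 2.9140 = 8.1679
theta = 123° + 74° = 197° = 197° (mod 360)

8.1679 cis(197°)


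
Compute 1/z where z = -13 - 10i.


|z|^2 = 169+100 = 269
1/z = (-13 + 10i)/269

1/z = -0.0483 + 0.0372i


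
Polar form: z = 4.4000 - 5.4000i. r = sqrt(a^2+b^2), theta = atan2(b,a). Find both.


r = sqrt(19.36+29.16) = sqrt(48.52) = 6.9656
theta = atan2(-5.4, 4.4) = -50.8263 degrees

r = 6.9656, theta = -50.8263 degrees


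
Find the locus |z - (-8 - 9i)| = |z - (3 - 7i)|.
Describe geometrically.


Equal distances means the locus is the perpendicular bisector of z1 and z2.
Midpoint = ((-8+3)/2, (-9+(-7))/2) = (-2.5000, -8.0000)

Perpendicular bisector through (-2.5000, -8.0000)


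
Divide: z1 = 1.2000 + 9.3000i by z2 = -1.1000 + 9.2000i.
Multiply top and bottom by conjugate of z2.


Conjugate of z2 = -1.1000 - 9.2000i
Numerator: (1.2000 + 9.3000i)(-1.1000 - 9.2000i) = 84.2400 - 21.2700i
Denominator: (-1.1)^2 + 9.2^2 = 85.85
Result = (84.2400 - 21.2700i)/85.85

0.9812 - 0.2478i


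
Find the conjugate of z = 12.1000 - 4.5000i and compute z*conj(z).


z_bar = 12.1000 + 4.5000i
z*z_bar = 12.1^2 + (-4.5)^2 = 146.41 + 20.25 = 166.66

z_bar = 12.1000 + 4.5000i, z*z_bar = 166.66


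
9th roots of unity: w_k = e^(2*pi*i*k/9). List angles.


The 9th roots of unity are cis(360k/9°) for k=0..8
Angle step = 360/9 = 40°
Primitive root: cis(40°)
Primitive root = 0.7660 + 0.6428i

9 roots at angles: 0°, 40°, 80°, 120°, 160°, 200°, 240°, 280°, 320°


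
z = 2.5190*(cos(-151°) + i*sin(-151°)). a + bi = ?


a = 2.5190*cos(-151°) = 2.5190*(-0.87462) = -2.2032
b = 2.5190*sin(-151°) = 2.5190*(-0.4848) = -1.2212

-2.2032 - 1.2212i


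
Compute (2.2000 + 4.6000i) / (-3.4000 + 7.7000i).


Conjugate of z2 = -3.4000 - 7.7000i
Numerator: (2.2000 + 4.6000i)(-3.4000 - 7.7000i) = 27.9400 - 32.5800i
Denominator: (-3.4)^2 + 7.7^2 = 70.85
Result = (27.9400 - 32.5800i)/70.85

0.3944 - 0.4598i


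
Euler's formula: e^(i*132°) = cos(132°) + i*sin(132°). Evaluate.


cos(132°) = -0.6691
sin(132°) = 0.7431

e^(i*132°) = -0.6691 + 0.7431i


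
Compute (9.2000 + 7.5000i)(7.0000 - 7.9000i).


Real = 9.2*7 - 7.5*(-7.9) = 64.4 - (-59.25) = 123.65
Imag = 9.2*(-7.9) + 7*7.5 = -72.68 + 52.5 = -20.18

123.6500 - 20.1800i


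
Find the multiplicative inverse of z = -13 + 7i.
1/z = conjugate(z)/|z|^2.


|z|^2 = 169+49 = 218
1/z = (-13 - 7i)/218

1/z = -0.0596 - 0.0321i


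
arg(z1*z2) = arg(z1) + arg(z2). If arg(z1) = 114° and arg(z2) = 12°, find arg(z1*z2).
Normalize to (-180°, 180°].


arg(z1*z2) = 114° + 12° = 126°
Normalized to (-180°, 180°]: 126°

126°


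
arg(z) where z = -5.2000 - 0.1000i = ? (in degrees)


Re = -5.2, Im = -0.1
arg = atan2(-0.1, -5.2) = -178.8983 degrees

arg(z) = -178.8983 degrees


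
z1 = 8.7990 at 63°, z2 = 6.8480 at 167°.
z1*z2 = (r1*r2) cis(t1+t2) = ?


r = 8.7990 * 6.8480 = 60.2556
theta = 63° + 167° = 230° = 230° (mod 360)

60.2556 cis(230°)


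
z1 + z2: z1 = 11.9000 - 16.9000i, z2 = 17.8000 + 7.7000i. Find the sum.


Real: 11.9 + 17.8 = 29.7
Imag: -16.9 + 7.7 = -9.2

29.7000 - 9.2000i


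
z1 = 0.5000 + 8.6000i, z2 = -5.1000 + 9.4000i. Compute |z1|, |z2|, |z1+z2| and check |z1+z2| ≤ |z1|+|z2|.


|z1| = sqrt(0.5^2 + 8.6^2) = sqrt(74.21) = 8.6145
|z2| = sqrt((-5.1)^2 + 9.4^2) = sqrt(114.37) = 10.6944
z1+z2 = -4.6000 + 18.0000i
|z1+z2| = sqrt(345.16) = 18.5785
|z1|+|z2| = 8.6145 + 10.6944 = 19.3089

|z1+z2| = 18.5785 ≤ |z1|+|z2| = 19.3089 (verified)


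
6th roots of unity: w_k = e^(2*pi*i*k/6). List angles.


The 6th roots of unity are cis(360k/6°) for k=0..5
Angle step = 360/6 = 60°
Primitive root: cis(60°)
Primitive root = 0.5000 + 0.8660i

6 roots at angles: 0°, 60°, 120°, 180°, 240°, 300°


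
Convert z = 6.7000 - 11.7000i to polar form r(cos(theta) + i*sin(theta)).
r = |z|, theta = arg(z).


r = sqrt(44.89+136.89) = sqrt(181.78) = 13.4826
theta = atan2(-11.7, 6.7) = -60.2024 degrees

r = 13.4826, theta = -60.2024 degrees


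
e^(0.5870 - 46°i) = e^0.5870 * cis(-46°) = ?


e^0.5870 = 1.7986
cos(-46°) = 0.69466
sin(-46°) = -0.71934
Real = 1.7986*0.69466 = 1.2494
Imag = 1.7986*(-0.71934) = -1.2938

1.2494 - 1.2938i


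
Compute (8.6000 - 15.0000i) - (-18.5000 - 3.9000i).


Real: 8.6 + 18.5 = 27.1
Imag: -15 + 3.9 = -11.1

27.1000 - 11.1000i


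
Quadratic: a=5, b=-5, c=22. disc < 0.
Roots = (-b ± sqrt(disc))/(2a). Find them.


disc = (-5)^2 - 4*5*22 = 25 - 440 = -415
sqrt(|disc|) = sqrt(415) = 20.3715
Real part = 5/(2*5) = 0.5000
Imag part = 20.3715/(2*5) = 2.0372

0.5000 ± 2.0372i


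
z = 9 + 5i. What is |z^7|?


|z| = sqrt(81+25) = sqrt(106) = 10.2956
|z^7| = |z|^7 = (sqrt(106))^7 = 106^3 * sqrt(106) = 1191016*sqrt(106)

|z^7| = 1191016*sqrt(106) ≈ 12262260.2280


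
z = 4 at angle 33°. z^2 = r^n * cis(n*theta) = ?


r^2 = 4^2 = 16
n*theta = 2*33° = 66° = 66° (mod 360)
a = 16*cos(66°) = 6.5078
b = 16*sin(66°) = 14.6167

16 cis(66°) = 6.5078 + 14.6167i


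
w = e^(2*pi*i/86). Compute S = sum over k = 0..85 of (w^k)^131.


The roots are w_k = w^k with w = e^(2*pi*i/86), and (w^k)^131 = (w^131)^k.
So S = 1 + u + u^2 + ... + u^(85) with u = w^131.
131 = 1*86 + 45, so 131 is not a multiple of 86: u = (w^86)^1 * w^45 = w^45 ≠ 1 (w is a primitive 86th root), while u^86 = (w^86)^131 = 1.
Geometric series: S = (1 - u^86)/(1 - u) = (1 - 1)/(1 - u) = 0

S = 0


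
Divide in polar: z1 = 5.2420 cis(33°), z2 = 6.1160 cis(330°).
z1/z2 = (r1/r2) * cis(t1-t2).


r = 5.2420 / 6.1160 = 0.8571
theta = 33° - 330° = -297° = 63° (mod 360)

0.8571 cis(63°)


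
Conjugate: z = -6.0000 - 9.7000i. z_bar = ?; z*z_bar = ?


z_bar = -6.0000 + 9.7000i
z*z_bar = (-6)^2 + (-9.7)^2 = 36 + 94.09 = 130.09

z_bar = -6.0000 + 9.7000i, z*z_bar = 130.09


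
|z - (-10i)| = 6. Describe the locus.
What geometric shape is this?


|z - z0| = r is a circle with center z0 and radius r.
Center = (0, -10), radius = 6

Circle with center (0, -10) and radius 6


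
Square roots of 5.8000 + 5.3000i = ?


|z| = sqrt(33.64+28.09) = 7.8568
sqrt((|z|+a)/2) = sqrt((7.8568+5.8)/2) = sqrt(6.8284) = 2.6131
sqrt((|z|-a)/2) = sqrt((7.8568-5.8)/2) = sqrt(1.0284) = 1.0141

±(2.6131 + 1.0141i) i.e. 2.6131 + 1.0141i and -2.6131 - 1.0141i


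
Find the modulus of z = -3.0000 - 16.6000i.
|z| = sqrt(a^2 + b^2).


|z| = sqrt((-3)^2 + (-16.6)^2) = sqrt(9 + 275.56) = sqrt(284.56) = 16.8689

|z| = 16.8689


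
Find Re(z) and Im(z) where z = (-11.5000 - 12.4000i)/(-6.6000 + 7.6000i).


Multiply by conjugate: (-11.5000 - 12.4000i)(-6.6000 - 7.6000i) / ((-6.6)^2 + 7.6^2)
Numerator real = -11.5*(-6.6) - (12.4)*7.6 = -18.34
Numerator imag = -12.4*(-6.6) - (-11.5)*7.6 = 169.24
Denominator = 101.32
Re(z) = -18.34/101.32 = -0.1810
Im(z) = 169.24/101.32 = 1.6704

Re(z) = -0.1810, Im(z) = 1.6704


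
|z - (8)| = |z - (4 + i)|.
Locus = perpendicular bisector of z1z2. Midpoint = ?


Equal distances means the locus is the perpendicular bisector of z1 and z2.
Midpoint = ((8+4)/2, (0+1)/2) = (6.0000, 0.5000)

Perpendicular bisector through (6.0000, 0.5000)


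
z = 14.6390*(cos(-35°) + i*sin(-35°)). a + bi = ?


a = 14.6390*cos(-35°) = 14.6390*0.819152 = 11.9916
b = 14.6390*sin(-35°) = 14.6390*(-0.57358) = -8.3966

11.9916 - 8.3966i


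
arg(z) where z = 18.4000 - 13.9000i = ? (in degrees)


Re = 18.4, Im = -13.9
arg = atan2(-13.9, 18.4) = -37.0687 degrees

arg(z) = -37.0687 degrees


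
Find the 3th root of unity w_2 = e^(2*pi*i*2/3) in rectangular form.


Angle = 360*2/3 = 240°
a = cos(240°) = -0.5000
b = sin(240°) = -0.8660

-0.5000 - 0.8660i


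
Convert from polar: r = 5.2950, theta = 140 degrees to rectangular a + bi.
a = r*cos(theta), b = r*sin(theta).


a = 5.2950*cos(140°) = 5.2950*(-0.76604) = -4.0562
b = 5.2950*sin(140°) = 5.2950*0.6428 = 3.4036

-4.0562 + 3.4036i


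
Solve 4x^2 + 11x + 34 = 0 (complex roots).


disc = 11^2 - 4*4*34 = 121 - 544 = -423
sqrt(|disc|) = sqrt(423) = 20.5670
Real part = -11/(2*4) = -1.3750
Imag part = 20.5670/(2*4) = 2.5709

-1.3750 ± 2.5709i


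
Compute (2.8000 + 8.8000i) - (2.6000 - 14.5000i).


Real: 2.8 - 2.6 = 0.2
Imag: 8.8 + 14.5 = 23.3

0.2000 + 23.3000i


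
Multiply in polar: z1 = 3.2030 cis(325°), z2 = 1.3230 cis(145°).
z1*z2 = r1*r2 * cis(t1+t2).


r = 3.2030 * 1.3230 = 4.2376
theta = 325° + 145° = 470° = 110° (mod 360)

4.2376 cis(110°)


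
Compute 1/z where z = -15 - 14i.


|z|^2 = 225+196 = 421
1/z = (-15 + 14i)/421

1/z = -0.0356 + 0.0333i


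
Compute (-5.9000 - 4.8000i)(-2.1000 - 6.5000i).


Real = -5.9*(-2.1) - (-4.8)*(-6.5) = 12.39 - 31.2 = -18.81
Imag = -5.9*(-6.5) - (2.1)*(-4.8) = 38.35 + 10.08 = 48.43

-18.8100 + 48.4300i


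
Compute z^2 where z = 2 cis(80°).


r^2 = 2^2 = 4
n*theta = 2*80° = 160° = 160° (mod 360)
a = 4*cos(160°) = -3.7588
b = 4*sin(160°) = 1.3681

4 cis(160°) = -3.7588 + 1.3681i


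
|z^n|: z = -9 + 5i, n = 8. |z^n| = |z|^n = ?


|z| = sqrt(81+25) = sqrt(106) = 10.2956
|z^8| = |z|^8 = (sqrt(106))^8 = 106^4 = 126247696

|z^8| = 126247696


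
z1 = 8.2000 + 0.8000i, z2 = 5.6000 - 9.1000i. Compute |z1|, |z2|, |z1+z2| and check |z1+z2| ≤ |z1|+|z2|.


|z1| = sqrt(8.2^2 + 0.8^2) = sqrt(67.88) = 8.2389
|z2| = sqrt(5.6^2 + (-9.1)^2) = sqrt(114.17) = 10.6850
z1+z2 = 13.8000 - 8.3000i
|z1+z2| = sqrt(259.33) = 16.1037
|z1|+|z2| = 8.2389 + 10.6850 = 18.9239

|z1+z2| = 16.1037 ≤ |z1|+|z2| = 18.9239 (verified)


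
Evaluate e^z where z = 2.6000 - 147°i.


e^2.6000 = 13.4637
cos(-147°) = -0.83867
sin(-147°) = -0.54464
Real = 13.4637*(-0.83867) = -11.2916
Imag = 13.4637*(-0.54464) = -7.3329

-11.2916 - 7.3329i


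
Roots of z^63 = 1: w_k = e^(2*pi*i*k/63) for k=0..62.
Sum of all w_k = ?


The sum of all 63th roots of unity is 0.
Geometric series: (1 - w^63)/(1 - w) = (1-1)/(1-w) = 0 since w^63 = 1, w ≠ 1.
Alternatively: coefficient of z^62 in z^63 - 1 is 0.

0


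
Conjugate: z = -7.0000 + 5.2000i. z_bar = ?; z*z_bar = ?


z_bar = -7.0000 - 5.2000i
z*z_bar = (-7)^2 + 5.2^2 = 49 + 27.04 = 76.04

z_bar = -7.0000 - 5.2000i, z*z_bar = 76.04


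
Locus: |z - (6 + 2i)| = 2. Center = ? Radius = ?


|z - z0| = r is a circle with center z0 and radius r.
Center = (6, 2), radius = 2

Circle with center (6, 2) and radius 2


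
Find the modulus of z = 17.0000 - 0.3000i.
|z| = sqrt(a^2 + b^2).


|z| = sqrt(17^2 + (-0.3)^2) = sqrt(289 + 0.09) = sqrt(289.09) = 17.0026

|z| = 17.0026


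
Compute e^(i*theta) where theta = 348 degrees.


cos(348°) = 0.9781
sin(348°) = -0.2079

e^(i*348°) = 0.9781 - 0.2079i


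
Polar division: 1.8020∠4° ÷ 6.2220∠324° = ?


r = 1.8020 / 6.2220 = 0.2896
theta = 4° - 324° = -320° = 40° (mod 360)

0.2896 cis(40°)


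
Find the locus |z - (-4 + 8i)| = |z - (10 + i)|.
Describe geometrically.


Equal distances means the locus is the perpendicular bisector of z1 and z2.
Midpoint = ((-4+10)/2, (8+1)/2) = (3.0000, 4.5000)

Perpendicular bisector through (3.0000, 4.5000)


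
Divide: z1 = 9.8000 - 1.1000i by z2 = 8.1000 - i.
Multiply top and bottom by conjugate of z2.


Conjugate of z2 = 8.1000 + i
Numerator: (9.8000 - 1.1000i)(8.1000 + i) = 80.4800 + 0.8900i
Denominator: 8.1^2 + (-1)^2 = 66.61
Result = (80.4800 + 0.8900i)/66.61

1.2082 + 0.0134i


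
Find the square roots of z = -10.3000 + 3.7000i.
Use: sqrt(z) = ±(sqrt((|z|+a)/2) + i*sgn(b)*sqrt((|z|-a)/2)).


|z| = sqrt(106.09+13.69) = 10.9444
sqrt((|z|+a)/2) = sqrt((10.9444+(-10.3))/2) = sqrt(0.3222) = 0.5676
sqrt((|z|-a)/2) = sqrt((10.9444-(-10.3))/2) = sqrt(10.6222) = 3.2592

±(0.5676 + 3.2592i) i.e. 0.5676 + 3.2592i and -0.5676 - 3.2592i


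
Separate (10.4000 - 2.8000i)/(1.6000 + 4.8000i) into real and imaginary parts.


Multiply by conjugate: (10.4000 - 2.8000i)(1.6000 - 4.8000i) / (1.6^2 + 4.8^2)
Numerator real = 10.4*1.6 - (2.8)*4.8 = 3.2
Numerator imag = -2.8*1.6 - 10.4*4.8 = -54.4
Denominator = 25.6
Re(z) = 3.2/25.6 = 0.1250
Im(z) = -54.4/25.6 = -2.1250

Re(z) = 0.1250, Im(z) = -2.1250


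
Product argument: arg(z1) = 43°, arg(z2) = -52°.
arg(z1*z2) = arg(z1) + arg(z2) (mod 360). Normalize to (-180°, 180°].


arg(z1*z2) = 43° - 52° = -9°
Normalized to (-180°, 180°]: -9°

-9°


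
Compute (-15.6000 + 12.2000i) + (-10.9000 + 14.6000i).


Real: -15.6 - 10.9 = -26.5
Imag: 12.2 + 14.6 = 26.8

-26.5000 + 26.8000i


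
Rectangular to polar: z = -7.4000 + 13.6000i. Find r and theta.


r = sqrt(54.76+184.96) = sqrt(239.72) = 15.4829
theta = atan2(13.6, -7.4) = 118.5514 degrees

r = 15.4829, theta = 118.5514 degrees


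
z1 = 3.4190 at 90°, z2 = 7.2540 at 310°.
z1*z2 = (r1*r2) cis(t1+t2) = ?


r = 3.4190 * 7.2540 = 24.8014
theta = 90° + 310° = 400° = 40° (mod 360)

24.8014 cis(40°)


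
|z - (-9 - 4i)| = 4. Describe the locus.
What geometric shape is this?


|z - z0| = r is a circle with center z0 and radius r.
Center = (-9, -4), radius = 4

Circle with center (-9, -4) and radius 4


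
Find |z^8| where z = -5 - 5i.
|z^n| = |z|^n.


|z| = sqrt(25+25) = sqrt(50) = 7.0711
|z^8| = |z|^8 = (sqrt(50))^8 = 50^4 = 6250000

|z^8| = 6250000


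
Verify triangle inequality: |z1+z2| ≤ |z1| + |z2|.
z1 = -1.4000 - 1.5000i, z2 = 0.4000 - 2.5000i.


|z1| = sqrt((-1.4)^2 + (-1.5)^2) = sqrt(4.21) = 2.0518
|z2| = sqrt(0.4^2 + (-2.5)^2) = sqrt(6.41) = 2.5318
z1+z2 = -1.0000 - 4.0000i
|z1+z2| = sqrt(17) = 4.1231
|z1|+|z2| = 2.0518 + 2.5318 = 4.5836

|z1+z2| = 4.1231 ≤ |z1|+|z2| = 4.5836 (verified)


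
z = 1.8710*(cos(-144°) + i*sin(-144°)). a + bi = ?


a = 1.8710*cos(-144°) = 1.8710*(-0.80902) = -1.5137
b = 1.8710*sin(-144°) = 1.8710*(-0.587785) = -1.0997

-1.5137 - 1.0997i


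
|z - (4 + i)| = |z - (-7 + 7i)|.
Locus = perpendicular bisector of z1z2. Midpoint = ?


Equal distances means the locus is the perpendicular bisector of z1 and z2.
Midpoint = ((4+(-7))/2, (1+7)/2) = (-1.5000, 4.0000)

Perpendicular bisector through (-1.5000, 4.0000)


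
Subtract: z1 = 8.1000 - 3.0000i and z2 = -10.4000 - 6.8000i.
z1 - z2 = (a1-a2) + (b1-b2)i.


Real: 8.1 + 10.4 = 18.5
Imag: -3 + 6.8 = 3.8

18.5000 + 3.8000i


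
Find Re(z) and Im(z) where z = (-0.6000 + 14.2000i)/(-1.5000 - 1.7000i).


Multiply by conjugate: (-0.6000 + 14.2000i)(-1.5000 + 1.7000i) / ((-1.5)^2 + (-1.7)^2)
Numerator real = -0.6*(-1.5) + 14.2*(-1.7) = -23.24
Numerator imag = 14.2*(-1.5) - (-0.6)*(-1.7) = -22.32
Denominator = 5.14
Re(z) = -23.24/5.14 = -4.5214
Im(z) = -22.32/5.14 = -4.3424

Re(z) = -4.5214, Im(z) = -4.3424


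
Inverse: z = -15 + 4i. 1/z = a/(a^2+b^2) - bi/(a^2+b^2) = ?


|z|^2 = 225+16 = 241
1/z = (-15 - 4i)/241

1/z = -0.0622 - 0.0166i


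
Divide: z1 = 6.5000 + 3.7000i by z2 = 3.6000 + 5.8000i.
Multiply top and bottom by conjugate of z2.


Conjugate of z2 = 3.6000 - 5.8000i
Numerator: (6.5000 + 3.7000i)(3.6000 - 5.8000i) = 44.8600 - 24.3800i
Denominator: 3.6^2 + 5.8^2 = 46.6
Result = (44.8600 - 24.3800i)/46.6

0.9627 - 0.5232i


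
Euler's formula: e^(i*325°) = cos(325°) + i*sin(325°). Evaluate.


cos(325°) = 0.8192
sin(325°) = -0.5736

e^(i*325°) = 0.8192 - 0.5736i


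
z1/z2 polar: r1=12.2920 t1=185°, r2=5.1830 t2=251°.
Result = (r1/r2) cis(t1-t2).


r = 12.2920 / 5.1830 = 2.3716
theta = 185° - 251° = -66° = 294° (mod 360)

2.3716 cis(294°)


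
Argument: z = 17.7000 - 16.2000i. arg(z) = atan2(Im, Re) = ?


Re = 17.7, Im = -16.2
arg = atan2(-16.2, 17.7) = -42.4664 degrees

arg(z) = -42.4664 degrees


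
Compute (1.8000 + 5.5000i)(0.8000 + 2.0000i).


Real = 1.8*0.8 - 5.5*2 = 1.44 - 11 = -9.56
Imag = 1.8*2 + 0.8*5.5 = 3.6 + 4.4 = 8

-9.5600 + 8.0000i


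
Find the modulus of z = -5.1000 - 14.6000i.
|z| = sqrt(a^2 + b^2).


|z| = sqrt((-5.1)^2 + (-14.6)^2) = sqrt(26.01 + 213.16) = sqrt(239.17) = 15.4651

|z| = 15.4651


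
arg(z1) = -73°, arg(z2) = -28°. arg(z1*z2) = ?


arg(z1*z2) = -73° - 28° = -101°
Normalized to (-180°, 180°]: -101°

-101°


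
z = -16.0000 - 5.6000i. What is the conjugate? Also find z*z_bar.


z_bar = -16.0000 + 5.6000i
z*z_bar = (-16)^2 + (-5.6)^2 = 256 + 31.36 = 287.36

z_bar = -16.0000 + 5.6000i, z*z_bar = 287.36


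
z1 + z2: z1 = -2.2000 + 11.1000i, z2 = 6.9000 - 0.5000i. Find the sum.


Real: -2.2 + 6.9 = 4.7
Imag: 11.1 - 0.5 = 10.6

4.7000 + 10.6000i


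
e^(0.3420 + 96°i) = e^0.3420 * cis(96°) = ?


e^0.3420 = 1.40776
cos(96°) = -0.10453
sin(96°) = 0.9945
Real = 1.40776*(-0.10453) = -0.1472
Imag = 1.40776*0.9945 = 1.4000

-0.1472 + 1.4000i


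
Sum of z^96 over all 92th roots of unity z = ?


The roots are w_k = w^k with w = e^(2*pi*i/92), and (w^k)^96 = (w^96)^k.
So S = 1 + u + u^2 + ... + u^(91) with u = w^96.
96 = 1*92 + 4, so 96 is not a multiple of 92: u = (w^92)^1 * w^4 = w^4 ≠ 1 (w is a primitive 92th root), while u^92 = (w^92)^96 = 1.
Geometric series: S = (1 - u^92)/(1 - u) = (1 - 1)/(1 - u) = 0

S = 0


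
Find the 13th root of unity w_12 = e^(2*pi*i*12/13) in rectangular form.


Angle = 360*12/13 = 332.3077°
a = cos(332.3077°) = 0.8855
b = sin(332.3077°) = -0.4647

0.8855 - 0.4647i


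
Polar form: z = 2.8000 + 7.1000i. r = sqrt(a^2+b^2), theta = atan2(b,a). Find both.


r = sqrt(7.84+50.41) = sqrt(58.25) = 7.6322
theta = atan2(7.1, 2.8) = 68.4774 degrees

r = 7.6322, theta = 68.4774 degrees


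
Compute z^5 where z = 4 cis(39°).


r^5 = 4^5 = 1024
n*theta = 5*39° = 195° = 195° (mod 360)
a = 1024*cos(195°) = -989.1080
b = 1024*sin(195°) = -265.0307

1024 cis(195°) = -989.1080 - 265.0307i


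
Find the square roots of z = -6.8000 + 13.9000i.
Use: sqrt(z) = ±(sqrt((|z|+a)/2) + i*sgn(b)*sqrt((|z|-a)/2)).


|z| = sqrt(46.24+193.21) = 15.4742
sqrt((|z|+a)/2) = sqrt((15.4742+(-6.8))/2) = sqrt(4.3371) = 2.0826
sqrt((|z|-a)/2) = sqrt((15.4742-(-6.8))/2) = sqrt(11.1371) = 3.3372

±(2.0826 + 3.3372i) i.e. 2.0826 + 3.3372i and -2.0826 - 3.3372i


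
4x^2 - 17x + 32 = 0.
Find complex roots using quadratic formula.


disc = (-17)^2 - 4*4*32 = 289 - 512 = -223
sqrt(|disc|) = sqrt(223) = 14.9332
Real part = 17/(2*4) = 2.1250
Imag part = 14.9332/(2*4) = 1.8666

2.1250 ± 1.8666i


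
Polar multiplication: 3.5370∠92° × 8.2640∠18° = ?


r = 3.5370 * 8.2640 = 29.2298
theta = 92° + 18° = 110° = 110° (mod 360)

29.2298 cis(110°)


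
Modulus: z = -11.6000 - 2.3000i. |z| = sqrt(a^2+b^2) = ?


|z| = sqrt((-11.6)^2 + (-2.3)^2) = sqrt(134.56 + 5.29) = sqrt(139.85) = 11.8258

|z| = 11.8258


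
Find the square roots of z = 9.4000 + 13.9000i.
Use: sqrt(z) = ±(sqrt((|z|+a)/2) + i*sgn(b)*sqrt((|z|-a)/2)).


|z| = sqrt(88.36+193.21) = 16.7800
sqrt((|z|+a)/2) = sqrt((16.7800+9.4)/2) = sqrt(13.0900) = 3.6180
sqrt((|z|-a)/2) = sqrt((16.7800-9.4)/2) = sqrt(3.6900) = 1.9209

±(3.6180 + 1.9209i) i.e. 3.6180 + 1.9209i and -3.6180 - 1.9209i


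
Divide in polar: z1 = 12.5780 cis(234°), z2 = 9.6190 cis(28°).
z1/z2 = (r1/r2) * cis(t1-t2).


r = 12.5780 / 9.6190 = 1.3076
theta = 234° - 28° = 206° = 206° (mod 360)

1.3076 cis(206°)


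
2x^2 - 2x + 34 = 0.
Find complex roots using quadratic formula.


disc = (-2)^2 - 4*2*34 = 4 - 272 = -268
sqrt(|disc|) = sqrt(268) = 16.3707
Real part = 2/(2*2) = 0.5000
Imag part = 16.3707/(2*2) = 4.0927

0.5000 ± 4.0927i


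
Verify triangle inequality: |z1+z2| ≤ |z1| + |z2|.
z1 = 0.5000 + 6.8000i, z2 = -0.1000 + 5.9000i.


|z1| = sqrt(0.5^2 + 6.8^2) = sqrt(46.49) = 6.8184
|z2| = sqrt((-0.1)^2 + 5.9^2) = sqrt(34.82) = 5.9008
z1+z2 = 0.4000 + 12.7000i
|z1+z2| = sqrt(161.45) = 12.7063
|z1|+|z2| = 6.8184 + 5.9008 = 12.7192

|z1+z2| = 12.7063 ≤ |z1|+|z2| = 12.7192 (verified)


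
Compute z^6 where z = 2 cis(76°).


r^6 = 2^6 = 64
n*theta = 6*76° = 456° = 96° (mod 360)
a = 64*cos(96°) = -6.6898
b = 64*sin(96°) = 63.6494

64 cis(96°) = -6.6898 + 63.6494i


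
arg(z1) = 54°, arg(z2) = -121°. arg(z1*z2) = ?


arg(z1*z2) = 54° - 121° = -67°
Normalized to (-180°, 180°]: -67°

-67°


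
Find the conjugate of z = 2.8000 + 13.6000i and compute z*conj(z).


z_bar = 2.8000 - 13.6000i
z*z_bar = 2.8^2 + 13.6^2 = 7.84 + 184.96 = 192.8

z_bar = 2.8000 - 13.6000i, z*z_bar = 192.8


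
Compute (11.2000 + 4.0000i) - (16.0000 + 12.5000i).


Real: 11.2 - 16 = -4.8
Imag: 4 - 12.5 = -8.5

-4.8000 - 8.5000i


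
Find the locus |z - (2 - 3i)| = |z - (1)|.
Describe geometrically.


Equal distances means the locus is the perpendicular bisector of z1 and z2.
Midpoint = ((2+1)/2, (-3+0)/2) = (1.5000, -1.5000)

Perpendicular bisector through (1.5000, -1.5000)


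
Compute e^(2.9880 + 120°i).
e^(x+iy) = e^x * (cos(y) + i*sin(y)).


e^2.9880 = 19.8460
cos(120°) = -0.5
sin(120°) = 0.866025
Real = 19.8460*(-0.5) = -9.9230
Imag = 19.8460*0.866025 = 17.1871

-9.9230 + 17.1871i


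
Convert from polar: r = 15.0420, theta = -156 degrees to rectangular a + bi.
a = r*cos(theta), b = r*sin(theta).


a = 15.0420*cos(-156°) = 15.0420*(-0.91355) = -13.7416
b = 15.0420*sin(-156°) = 15.0420*(-0.406737) = -6.1181

-13.7416 - 6.1181i


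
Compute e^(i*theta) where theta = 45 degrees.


cos(45°) = 0.7071
sin(45°) = 0.7071

e^(i*45°) = 0.7071 + 0.7071i


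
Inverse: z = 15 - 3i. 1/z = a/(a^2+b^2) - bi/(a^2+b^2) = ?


|z|^2 = 225+9 = 234
1/z = (15 + 3i)/234

1/z = 0.0641 + 0.0128i


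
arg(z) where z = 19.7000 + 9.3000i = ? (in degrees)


Re = 19.7, Im = 9.3
arg = atan2(9.3, 19.7) = 25.2711 degrees

arg(z) = 25.2711 degrees


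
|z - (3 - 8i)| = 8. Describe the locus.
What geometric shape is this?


|z - z0| = r is a circle with center z0 and radius r.
Center = (3, -8), radius = 8

Circle with center (3, -8) and radius 8


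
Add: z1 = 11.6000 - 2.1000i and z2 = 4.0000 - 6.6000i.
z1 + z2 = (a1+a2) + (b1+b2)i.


Real: 11.6 + 4 = 15.6
Imag: -2.1 - 6.6 = -8.7

15.6000 - 8.7000i


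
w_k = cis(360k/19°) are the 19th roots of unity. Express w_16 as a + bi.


Angle = 360*16/19 = 303.1579°
a = cos(303.1579°) = 0.5469
b = sin(303.1579°) = -0.8372

0.5469 - 0.8372i


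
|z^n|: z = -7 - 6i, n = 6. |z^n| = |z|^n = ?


|z| = sqrt(49+36) = sqrt(85) = 9.2195
|z^6| = |z|^6 = (sqrt(85))^6 = 85^3 = 614125

|z^6| = 614125


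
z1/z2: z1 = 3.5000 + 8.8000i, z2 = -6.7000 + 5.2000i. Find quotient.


Conjugate of z2 = -6.7000 - 5.2000i
Numerator: (3.5000 + 8.8000i)(-6.7000 - 5.2000i) = 22.3100 - 77.1600i
Denominator: (-6.7)^2 + 5.2^2 = 71.93
Result = (22.3100 - 77.1600i)/71.93

0.3102 - 1.0727i


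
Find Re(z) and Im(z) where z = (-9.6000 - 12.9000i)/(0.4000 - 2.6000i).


Multiply by conjugate: (-9.6000 - 12.9000i)(0.4000 + 2.6000i) / (0.4^2 + (-2.6)^2)
Numerator real = -9.6*0.4 - (12.9)*(-2.6) = 29.7
Numerator imag = -12.9*0.4 - (-9.6)*(-2.6) = -30.12
Denominator = 6.92
Re(z) = 29.7/6.92 = 4.2919
Im(z) = -30.12/6.92 = -4.3526

Re(z) = 4.2919, Im(z) = -4.3526


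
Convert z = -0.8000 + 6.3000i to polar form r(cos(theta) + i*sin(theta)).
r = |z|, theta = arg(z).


r = sqrt(0.64+39.69) = sqrt(40.33) = 6.3506
theta = atan2(6.3, -0.8) = 97.2369 degrees

r = 6.3506, theta = 97.2369 degrees


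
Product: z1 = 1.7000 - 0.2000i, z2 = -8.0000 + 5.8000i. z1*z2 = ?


Real = 1.7*(-8) - (-0.2)*5.8 = -13.6 - (-1.16) = -12.44
Imag = 1.7*5.8 - (8)*(-0.2) = 9.86 + 1.6 = 11.46

-12.4400 + 11.4600i


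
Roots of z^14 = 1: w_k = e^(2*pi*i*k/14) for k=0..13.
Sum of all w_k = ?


The sum of all 14th roots of unity is 0.
Geometric series: (1 - w^14)/(1 - w) = (1-1)/(1-w) = 0 since w^14 = 1, w ≠ 1.
Alternatively: coefficient of z^13 in z^14 - 1 is 0.

0


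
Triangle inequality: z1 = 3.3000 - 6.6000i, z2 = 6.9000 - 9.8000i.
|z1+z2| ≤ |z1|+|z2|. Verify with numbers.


|z1| = sqrt(3.3^2 + (-6.6)^2) = sqrt(54.45) = 7.3790
|z2| = sqrt(6.9^2 + (-9.8)^2) = sqrt(143.65) = 11.9854
z1+z2 = 10.2000 - 16.4000i
|z1+z2| = sqrt(373) = 19.3132
|z1|+|z2| = 7.3790 + 11.9854 = 19.3644

|z1+z2| = 19.3132 ≤ |z1|+|z2| = 19.3644 (verified)


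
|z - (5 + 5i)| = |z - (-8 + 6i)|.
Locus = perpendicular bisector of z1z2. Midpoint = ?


Equal distances means the locus is the perpendicular bisector of z1 and z2.
Midpoint = ((5+(-8))/2, (5+6)/2) = (-1.5000, 5.5000)

Perpendicular bisector through (-1.5000, 5.5000)


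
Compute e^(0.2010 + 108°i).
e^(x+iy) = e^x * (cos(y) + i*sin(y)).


e^0.2010 = 1.2226
cos(108°) = -0.309
sin(108°) = 0.9511
Real = 1.2226*(-0.309) = -0.3778
Imag = 1.2226*0.9511 = 1.1628

-0.3778 + 1.1628i


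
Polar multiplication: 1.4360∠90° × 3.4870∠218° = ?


r = 1.4360 * 3.4870 = 5.0073
theta = 90° + 218° = 308° = 308° (mod 360)

5.0073 cis(308°)


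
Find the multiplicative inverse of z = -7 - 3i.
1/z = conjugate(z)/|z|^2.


|z|^2 = 49+9 = 58
1/z = (-7 + 3i)/58

1/z = -0.1207 + 0.0517i


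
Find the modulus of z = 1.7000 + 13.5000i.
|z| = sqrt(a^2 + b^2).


|z| = sqrt(1.7^2 + 13.5^2) = sqrt(2.89 + 182.25) = sqrt(185.14) = 13.6066

|z| = 13.6066


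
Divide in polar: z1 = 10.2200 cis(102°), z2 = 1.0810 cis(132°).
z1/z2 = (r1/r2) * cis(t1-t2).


r = 10.2200 / 1.0810 = 9.4542
theta = 102° - 132° = -30° = 330° (mod 360)

9.4542 cis(330°)


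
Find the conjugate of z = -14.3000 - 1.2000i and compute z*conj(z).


z_bar = -14.3000 + 1.2000i
z*z_bar = (-14.3)^2 + (-1.2)^2 = 204.49 + 1.44 = 205.93

z_bar = -14.3000 + 1.2000i, z*z_bar = 205.93


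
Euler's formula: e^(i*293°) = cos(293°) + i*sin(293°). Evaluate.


cos(293°) = 0.3907
sin(293°) = -0.9205

e^(i*293°) = 0.3907 - 0.9205i


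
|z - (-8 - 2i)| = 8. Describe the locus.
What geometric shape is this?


|z - z0| = r is a circle with center z0 and radius r.
Center = (-8, -2), radius = 8

Circle with center (-8, -2) and radius 8


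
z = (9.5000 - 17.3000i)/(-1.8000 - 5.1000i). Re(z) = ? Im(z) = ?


Multiply by conjugate: (9.5000 - 17.3000i)(-1.8000 + 5.1000i) / ((-1.8)^2 + (-5.1)^2)
Numerator real = 9.5*(-1.8) - (17.3)*(-5.1) = 71.13
Numerator imag = -17.3*(-1.8) - 9.5*(-5.1) = 79.59
Denominator = 29.25
Re(z) = 71.13/29.25 = 2.4318
Im(z) = 79.59/29.25 = 2.7210

Re(z) = 2.4318, Im(z) = 2.7210


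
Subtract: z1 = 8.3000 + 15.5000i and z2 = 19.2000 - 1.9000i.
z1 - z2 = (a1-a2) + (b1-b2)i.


Real: 8.3 - 19.2 = -10.9
Imag: 15.5 + 1.9 = 17.4

-10.9000 + 17.4000i


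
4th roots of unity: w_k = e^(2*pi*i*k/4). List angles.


The 4th roots of unity are cis(360k/4°) for k=0..3
Angle step = 360/4 = 90°
Primitive root: cis(90°)
Primitive root = 0 + 1.0000i

4 roots at angles: 0°, 90°, 180°, 270°


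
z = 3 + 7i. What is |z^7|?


|z| = sqrt(9+49) = sqrt(58) = 7.6158
|z^7| = |z|^7 = (sqrt(58))^7 = 58^3 * sqrt(58) = 195112*sqrt(58)

|z^7| = 195112*sqrt(58) ≈ 1485928.7222


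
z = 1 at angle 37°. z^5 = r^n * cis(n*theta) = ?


r^5 = 1^5 = 1
n*theta = 5*37° = 185° = 185° (mod 360)
a = 1*cos(185°) = -0.9962
b = 1*sin(185°) = -0.0872

1 cis(185°) = -0.9962 - 0.0872i


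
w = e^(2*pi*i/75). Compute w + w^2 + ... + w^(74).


With w = e^(2*pi*i/75), all 75 of the 75th roots of unity w^0 = 1, w, ..., w^(74) sum to 0: 1 + w + ... + w^(74) = (1 - w^75)/(1 - w) = 0 since w^75 = 1, w ≠ 1.
Removing the root 1: w + w^2 + ... + w^(74) = 0 - 1 = -1

Sum = -1


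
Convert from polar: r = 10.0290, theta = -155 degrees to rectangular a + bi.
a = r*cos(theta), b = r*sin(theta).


a = 10.0290*cos(-155°) = 10.0290*(-0.90631) = -9.0894
b = 10.0290*sin(-155°) = 10.0290*(-0.422618) = -4.2384

-9.0894 - 4.2384i


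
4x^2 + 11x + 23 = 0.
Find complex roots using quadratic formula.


disc = 11^2 - 4*4*23 = 121 - 368 = -247
sqrt(|disc|) = sqrt(247) = 15.7162
Real part = -11/(2*4) = -1.3750
Imag part = 15.7162/(2*4) = 1.9645

-1.3750 ± 1.9645i


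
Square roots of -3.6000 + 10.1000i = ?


|z| = sqrt(12.96+102.01) = 10.7224
sqrt((|z|+a)/2) = sqrt((10.7224+(-3.6))/2) = sqrt(3.5612) = 1.8871
sqrt((|z|-a)/2) = sqrt((10.7224-(-3.6))/2) = sqrt(7.1612) = 2.6760

±(1.8871 + 2.6760i) i.e. 1.8871 + 2.6760i and -1.8871 - 2.6760i


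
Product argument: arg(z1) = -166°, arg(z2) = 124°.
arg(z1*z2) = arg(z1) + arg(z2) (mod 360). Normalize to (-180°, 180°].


arg(z1*z2) = -166° + 124° = -42°
Normalized to (-180°, 180°]: -42°

-42°


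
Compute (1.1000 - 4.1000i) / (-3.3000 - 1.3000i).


Conjugate of z2 = -3.3000 + 1.3000i
Numerator: (1.1000 - 4.1000i)(-3.3000 + 1.3000i) = 1.7000 + 14.9600i
Denominator: (-3.3)^2 + (-1.3)^2 = 12.58
Result = (1.7000 + 14.9600i)/12.58

0.1351 + 1.1892i


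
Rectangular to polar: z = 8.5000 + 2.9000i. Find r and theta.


r = sqrt(72.25+8.41) = sqrt(80.66) = 8.9811
theta = atan2(2.9, 8.5) = 18.8384 degrees

r = 8.9811, theta = 18.8384 degrees


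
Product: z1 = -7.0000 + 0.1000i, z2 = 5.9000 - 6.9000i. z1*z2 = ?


Real = -7*5.9 - 0.1*(-6.9) = -41.3 - (-0.69) = -40.61
Imag = -7*(-6.9) + 5.9*0.1 = 48.3 + 0.59 = 48.89

-40.6100 + 48.8900i


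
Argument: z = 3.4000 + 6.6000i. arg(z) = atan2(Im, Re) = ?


Re = 3.4, Im = 6.6
arg = atan2(6.6, 3.4) = 62.7447 degrees

arg(z) = 62.7447 degrees


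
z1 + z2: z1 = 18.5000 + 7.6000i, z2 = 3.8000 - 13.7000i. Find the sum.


Real: 18.5 + 3.8 = 22.3
Imag: 7.6 - 13.7 = -6.1

22.3000 - 6.1000i


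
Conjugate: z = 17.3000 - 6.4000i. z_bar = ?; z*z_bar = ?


z_bar = 17.3000 + 6.4000i
z*z_bar = 17.3^2 + (-6.4)^2 = 299.29 + 40.96 = 340.25

z_bar = 17.3000 + 6.4000i, z*z_bar = 340.25


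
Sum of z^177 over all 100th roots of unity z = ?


The roots are w_k = w^k with w = e^(2*pi*i/100), and (w^k)^177 = (w^177)^k.
So S = 1 + u + u^2 + ... + u^(99) with u = w^177.
177 = 1*100 + 77, so 177 is not a multiple of 100: u = (w^100)^1 * w^77 = w^77 ≠ 1 (w is a primitive 100th root), while u^100 = (w^100)^177 = 1.
Geometric series: S = (1 - u^100)/(1 - u) = (1 - 1)/(1 - u) = 0

S = 0


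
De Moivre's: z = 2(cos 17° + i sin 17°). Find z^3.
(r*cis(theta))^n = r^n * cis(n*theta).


r^3 = 2^3 = 8
n*theta = 3*17° = 51° = 51° (mod 360)
a = 8*cos(51°) = 5.0346
b = 8*sin(51°) = 6.2172

8 cis(51°) = 5.0346 + 6.2172i


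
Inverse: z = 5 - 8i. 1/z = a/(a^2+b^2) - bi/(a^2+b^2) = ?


|z|^2 = 25+64 = 89
1/z = (5 + 8i)/89

1/z = 0.0562 + 0.0899i


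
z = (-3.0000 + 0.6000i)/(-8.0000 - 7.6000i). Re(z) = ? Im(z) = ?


Multiply by conjugate: (-3.0000 + 0.6000i)(-8.0000 + 7.6000i) / ((-8)^2 + (-7.6)^2)
Numerator real = -3*(-8) + 0.6*(-7.6) = 19.44
Numerator imag = 0.6*(-8) - (-3)*(-7.6) = -27.6
Denominator = 121.76
Re(z) = 19.44/121.76 = 0.1597
Im(z) = -27.6/121.76 = -0.2267

Re(z) = 0.1597, Im(z) = -0.2267


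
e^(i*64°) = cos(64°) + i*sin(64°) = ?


cos(64°) = 0.4384
sin(64°) = 0.8988

e^(i*64°) = 0.4384 + 0.8988i


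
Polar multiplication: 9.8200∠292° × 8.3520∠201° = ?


r = 9.8200 * 8.3520 = 82.0166
theta = 292° + 201° = 493° = 133° (mod 360)

82.0166 cis(133°)


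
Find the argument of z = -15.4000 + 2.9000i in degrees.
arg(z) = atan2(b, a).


Re = -15.4, Im = 2.9
arg = atan2(2.9, -15.4) = 169.3354 degrees

arg(z) = 169.3354 degrees


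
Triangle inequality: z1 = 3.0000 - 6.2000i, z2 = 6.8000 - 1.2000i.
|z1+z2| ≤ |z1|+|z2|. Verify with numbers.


|z1| = sqrt(3^2 + (-6.2)^2) = sqrt(47.44) = 6.8877
|z2| = sqrt(6.8^2 + (-1.2)^2) = sqrt(47.68) = 6.9051
z1+z2 = 9.8000 - 7.4000i
|z1+z2| = sqrt(150.8) = 12.2801
|z1|+|z2| = 6.8877 + 6.9051 = 13.7928

|z1+z2| = 12.2801 ≤ |z1|+|z2| = 13.7928 (verified)


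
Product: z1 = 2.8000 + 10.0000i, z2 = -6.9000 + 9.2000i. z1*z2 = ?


Real = 2.8*(-6.9) - 10*9.2 = -19.32 - 92 = -111.32
Imag = 2.8*9.2 - (6.9)*10 = 25.76 - (69) = -43.24

-111.3200 - 43.2400i


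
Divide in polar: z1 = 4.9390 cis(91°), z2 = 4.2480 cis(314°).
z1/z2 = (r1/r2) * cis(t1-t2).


r = 4.9390 / 4.2480 = 1.1627
theta = 91° - 314° = -223° = 137° (mod 360)

1.1627 cis(137°)


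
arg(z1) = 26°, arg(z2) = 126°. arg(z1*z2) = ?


arg(z1*z2) = 26° + 126° = 152°
Normalized to (-180°, 180°]: 152°

152°


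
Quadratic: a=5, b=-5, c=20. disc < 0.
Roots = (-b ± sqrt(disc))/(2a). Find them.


disc = (-5)^2 - 4*5*20 = 25 - 400 = -375
sqrt(|disc|) = sqrt(375) = 19.3649
Real part = 5/(2*5) = 0.5000
Imag part = 19.3649/(2*5) = 1.9365

0.5000 ± 1.9365i


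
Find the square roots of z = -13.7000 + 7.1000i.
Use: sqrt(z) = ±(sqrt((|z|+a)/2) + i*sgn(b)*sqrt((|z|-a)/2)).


|z| = sqrt(187.69+50.41) = 15.4305
sqrt((|z|+a)/2) = sqrt((15.4305+(-13.7))/2) = sqrt(0.8652) = 0.9302
sqrt((|z|-a)/2) = sqrt((15.4305-(-13.7))/2) = sqrt(14.5652) = 3.8164

±(0.9302 + 3.8164i) i.e. 0.9302 + 3.8164i and -0.9302 - 3.8164i


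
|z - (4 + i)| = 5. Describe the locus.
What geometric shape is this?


|z - z0| = r is a circle with center z0 and radius r.
Center = (4, 1), radius = 5

Circle with center (4, 1) and radius 5


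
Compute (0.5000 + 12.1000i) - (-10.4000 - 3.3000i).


Real: 0.5 + 10.4 = 10.9
Imag: 12.1 + 3.3 = 15.4

10.9000 + 15.4000i


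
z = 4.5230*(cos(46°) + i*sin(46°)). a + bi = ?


a = 4.5230*cos(46°) = 4.5230*0.69466 = 3.1419
b = 4.5230*sin(46°) = 4.5230*0.71934 = 3.2536

3.1419 + 3.2536i


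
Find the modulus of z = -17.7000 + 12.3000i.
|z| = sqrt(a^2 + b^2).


|z| = sqrt((-17.7)^2 + 12.3^2) = sqrt(313.29 + 151.29) = sqrt(464.58) = 21.5541

|z| = 21.5541


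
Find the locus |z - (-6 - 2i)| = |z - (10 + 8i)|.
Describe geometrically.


Equal distances means the locus is the perpendicular bisector of z1 and z2.
Midpoint = ((-6+10)/2, (-2+8)/2) = (2.0000, 3.0000)

Perpendicular bisector through (2.0000, 3.0000)


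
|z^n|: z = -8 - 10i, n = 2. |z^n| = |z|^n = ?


|z| = sqrt(64+100) = sqrt(164) = 12.8062
|z^2| = |z|^2 = (sqrt(164))^2 = 164

|z^2| = 164


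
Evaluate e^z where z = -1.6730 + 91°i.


e^-1.6730 = 0.1877
cos(91°) = -0.0175
sin(91°) = 0.9998
Real = 0.1877*(-0.0175) = -0.0033
Imag = 0.1877*0.9998 = 0.1877

-0.0033 + 0.1877i


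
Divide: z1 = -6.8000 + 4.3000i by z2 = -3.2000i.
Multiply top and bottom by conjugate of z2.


Conjugate of z2 = 3.2000i
Numerator: (-6.8000 + 4.3000i)(3.2000i) = -13.7600 - 21.7600i
Denominator: 0^2 + (-3.2)^2 = 10.24
Result = (-13.7600 - 21.7600i)/10.24

-1.3437 - 2.1250i


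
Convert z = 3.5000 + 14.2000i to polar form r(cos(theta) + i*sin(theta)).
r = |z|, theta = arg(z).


r = sqrt(12.25+201.64) = sqrt(213.89) = 14.6250
theta = atan2(14.2, 3.5) = 76.1538 degrees

r = 14.6250, theta = 76.1538 degrees


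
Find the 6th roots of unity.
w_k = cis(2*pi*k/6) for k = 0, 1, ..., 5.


The 6th roots of unity are cis(360k/6°) for k=0..5
Angle step = 360/6 = 60°
Primitive root: cis(60°)
Primitive root = 0.5000 + 0.8660i

6 roots at angles: 0°, 60°, 120°, 180°, 240°, 300°


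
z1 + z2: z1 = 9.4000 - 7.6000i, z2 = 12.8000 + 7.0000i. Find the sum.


Real: 9.4 + 12.8 = 22.2
Imag: -7.6 + 7 = -0.6

22.2000 - 0.6000i


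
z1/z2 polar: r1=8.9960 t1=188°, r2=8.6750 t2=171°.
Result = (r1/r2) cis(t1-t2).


r = 8.9960 / 8.6750 = 1.0370
theta = 188° - 171° = 17° = 17° (mod 360)

1.0370 cis(17°)


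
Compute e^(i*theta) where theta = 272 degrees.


cos(272°) = 0.0349
sin(272°) = -0.9994

e^(i*272°) = 0.0349 - 0.9994i


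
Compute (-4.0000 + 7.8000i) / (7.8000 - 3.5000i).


Conjugate of z2 = 7.8000 + 3.5000i
Numerator: (-4.0000 + 7.8000i)(7.8000 + 3.5000i) = -58.5000 + 46.8400i
Denominator: 7.8^2 + (-3.5)^2 = 73.09
Result = (-58.5000 + 46.8400i)/73.09

-0.8004 + 0.6409i


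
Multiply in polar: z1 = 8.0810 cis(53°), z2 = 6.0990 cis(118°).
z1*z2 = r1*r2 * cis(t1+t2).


r = 8.0810 * 6.0990 = 49.2860
theta = 53° + 118° = 171° = 171° (mod 360)

49.2860 cis(171°)


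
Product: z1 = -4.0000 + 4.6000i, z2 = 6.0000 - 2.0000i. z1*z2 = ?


Real = -4*6 - 4.6*(-2) = -24 - (-9.2) = -14.8
Imag = -4*(-2) + 6*4.6 = 8 + 27.6 = 35.6

-14.8000 + 35.6000i


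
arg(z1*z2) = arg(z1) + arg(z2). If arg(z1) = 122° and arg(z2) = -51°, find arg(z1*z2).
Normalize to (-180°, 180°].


arg(z1*z2) = 122° - 51° = 71°
Normalized to (-180°, 180°]: 71°

71°


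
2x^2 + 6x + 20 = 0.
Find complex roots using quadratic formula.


disc = 6^2 - 4*2*20 = 36 - 160 = -124
sqrt(|disc|) = sqrt(124) = 11.1355
Real part = -6/(2*2) = -1.5000
Imag part = 11.1355/(2*2) = 2.7839

-1.5000 ± 2.7839i


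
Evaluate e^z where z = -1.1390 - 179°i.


e^-1.1390 = 0.3201
cos(-179°) = -0.99985
sin(-179°) = -0.0175
Real = 0.3201*(-0.99985) = -0.3201
Imag = 0.3201*(-0.0175) = -0.0056

-0.3201 - 0.0056i


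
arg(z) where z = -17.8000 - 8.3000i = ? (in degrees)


Re = -17.8, Im = -8.3
arg = atan2(-8.3, -17.8) = -155.0007 degrees

arg(z) = -155.0007 degrees


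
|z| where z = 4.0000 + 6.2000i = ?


|z| = sqrt(4^2 + 6.2^2) = sqrt(16 + 38.44) = sqrt(54.44) = 7.3783

|z| = 7.3783


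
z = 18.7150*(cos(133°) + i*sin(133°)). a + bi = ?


a = 18.7150*cos(133°) = 18.7150*(-0.682) = -12.7636
b = 18.7150*sin(133°) = 18.7150*0.731354 = 13.6873

-12.7636 + 13.6873i


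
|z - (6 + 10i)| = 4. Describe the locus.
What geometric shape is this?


|z - z0| = r is a circle with center z0 and radius r.
Center = (6, 10), radius = 4

Circle with center (6, 10) and radius 4


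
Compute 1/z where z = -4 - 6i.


|z|^2 = 16+36 = 52
1/z = (-4 + 6i)/52

1/z = -0.0769 + 0.1154i


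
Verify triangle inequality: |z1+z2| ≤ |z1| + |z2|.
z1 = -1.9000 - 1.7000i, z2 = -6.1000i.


|z1| = sqrt((-1.9)^2 + (-1.7)^2) = sqrt(6.5) = 2.5495
|z2| = sqrt(0^2 + (-6.1)^2) = sqrt(37.21) = 6.1000
z1+z2 = -1.9000 - 7.8000i
|z1+z2| = sqrt(64.45) = 8.0281
|z1|+|z2| = 2.5495 + 6.1000 = 8.6495

|z1+z2| = 8.0281 ≤ |z1|+|z2| = 8.6495 (verified)


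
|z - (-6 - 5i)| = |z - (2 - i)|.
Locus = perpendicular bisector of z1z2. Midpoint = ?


Equal distances means the locus is the perpendicular bisector of z1 and z2.
Midpoint = ((-6+2)/2, (-5+(-1))/2) = (-2.0000, -3.0000)

Perpendicular bisector through (-2.0000, -3.0000)
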